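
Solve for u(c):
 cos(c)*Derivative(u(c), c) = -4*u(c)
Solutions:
 u(c) = C1*(sin(c)^2 - 2*sin(c) + 1)/(sin(c)^2 + 2*sin(c) + 1)


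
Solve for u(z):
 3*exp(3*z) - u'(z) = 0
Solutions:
 u(z) = C1 + exp(3*z)


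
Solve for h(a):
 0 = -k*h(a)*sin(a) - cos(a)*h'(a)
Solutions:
 h(a) = C1*exp(k*log(cos(a)))


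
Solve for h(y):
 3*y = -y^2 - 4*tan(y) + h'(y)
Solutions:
 h(y) = C1 + y^3/3 + 3*y^2/2 - 4*log(cos(y))


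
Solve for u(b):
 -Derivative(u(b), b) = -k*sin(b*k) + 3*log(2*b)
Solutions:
 u(b) = C1 - 3*b*log(b) - 3*b*log(2) + 3*b + k*Piecewise((-cos(b*k)/k, Ne(k, 0)), (0, True))


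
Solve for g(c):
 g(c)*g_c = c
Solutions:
 g(c) = -sqrt(C1 + c^2)
 g(c) = sqrt(C1 + c^2)


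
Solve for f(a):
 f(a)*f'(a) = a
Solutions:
 f(a) = -sqrt(C1 + a^2)
 f(a) = sqrt(C1 + a^2)


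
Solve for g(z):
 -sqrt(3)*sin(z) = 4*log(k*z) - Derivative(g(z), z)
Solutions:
 g(z) = C1 + 4*z*log(k*z) - 4*z - sqrt(3)*cos(z)


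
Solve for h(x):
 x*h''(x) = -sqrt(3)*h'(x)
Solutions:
 h(x) = C1 + C2*x^(1 - sqrt(3))


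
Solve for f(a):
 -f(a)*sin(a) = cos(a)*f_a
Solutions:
 f(a) = C1*cos(a)


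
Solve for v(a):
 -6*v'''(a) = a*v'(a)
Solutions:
 v(a) = C1 + Integral(C2*airyai(-6^(2/3)*a/6) + C3*airybi(-6^(2/3)*a/6), a)


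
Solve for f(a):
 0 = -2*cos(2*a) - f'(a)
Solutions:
 f(a) = C1 - sin(2*a)


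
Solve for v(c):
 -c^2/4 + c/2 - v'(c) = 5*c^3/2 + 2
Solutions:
 v(c) = C1 - 5*c^4/8 - c^3/12 + c^2/4 - 2*c


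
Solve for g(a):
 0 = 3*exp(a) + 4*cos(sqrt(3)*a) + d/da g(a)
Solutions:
 g(a) = C1 - 3*exp(a) - 4*sqrt(3)*sin(sqrt(3)*a)/3


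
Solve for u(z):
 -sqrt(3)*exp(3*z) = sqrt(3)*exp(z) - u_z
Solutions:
 u(z) = C1 + sqrt(3)*exp(3*z)/3 + sqrt(3)*exp(z)


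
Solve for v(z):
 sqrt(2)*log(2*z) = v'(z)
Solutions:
 v(z) = C1 + sqrt(2)*z*log(z) - sqrt(2)*z + sqrt(2)*z*log(2)


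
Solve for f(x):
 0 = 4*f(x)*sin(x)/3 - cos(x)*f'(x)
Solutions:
 f(x) = C1/cos(x)^(4/3)


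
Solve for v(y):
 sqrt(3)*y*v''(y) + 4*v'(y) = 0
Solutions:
 v(y) = C1 + C2*y^(1 - 4*sqrt(3)/3)


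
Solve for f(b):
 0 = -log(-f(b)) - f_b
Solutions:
 -li(-f(b)) = C1 - b


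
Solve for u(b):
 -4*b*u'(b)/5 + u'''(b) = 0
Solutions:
 u(b) = C1 + Integral(C2*airyai(10^(2/3)*b/5) + C3*airybi(10^(2/3)*b/5), b)


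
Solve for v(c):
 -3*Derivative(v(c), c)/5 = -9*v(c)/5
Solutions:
 v(c) = C1*exp(3*c)


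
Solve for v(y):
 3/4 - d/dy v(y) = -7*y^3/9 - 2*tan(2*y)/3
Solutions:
 v(y) = C1 + 7*y^4/36 + 3*y/4 - log(cos(2*y))/3


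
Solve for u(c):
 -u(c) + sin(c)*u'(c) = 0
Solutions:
 u(c) = C1*sqrt(cos(c) - 1)/sqrt(cos(c) + 1)


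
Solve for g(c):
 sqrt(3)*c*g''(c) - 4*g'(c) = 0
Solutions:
 g(c) = C1 + C2*c^(1 + 4*sqrt(3)/3)


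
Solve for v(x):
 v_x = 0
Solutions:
 v(x) = C1


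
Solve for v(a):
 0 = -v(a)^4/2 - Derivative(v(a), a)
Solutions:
 v(a) = 2^(1/3)*(1/(C1 + 3*a))^(1/3)
 v(a) = 2^(1/3)*(-3^(2/3) - 3*3^(1/6)*I)*(1/(C1 + a))^(1/3)/6
 v(a) = 2^(1/3)*(-3^(2/3) + 3*3^(1/6)*I)*(1/(C1 + a))^(1/3)/6


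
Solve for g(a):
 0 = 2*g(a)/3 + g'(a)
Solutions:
 g(a) = C1*exp(-2*a/3)


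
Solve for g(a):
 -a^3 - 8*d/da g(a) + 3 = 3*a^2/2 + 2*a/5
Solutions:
 g(a) = C1 - a^4/32 - a^3/16 - a^2/40 + 3*a/8


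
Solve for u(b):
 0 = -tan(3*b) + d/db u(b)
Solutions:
 u(b) = C1 - log(cos(3*b))/3


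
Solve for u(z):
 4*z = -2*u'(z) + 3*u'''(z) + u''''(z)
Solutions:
 u(z) = C1 - z^2 + (C2 + C3*exp(-sqrt(3)*z) + C4*exp(sqrt(3)*z))*exp(-z)


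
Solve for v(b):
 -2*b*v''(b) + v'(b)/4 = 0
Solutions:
 v(b) = C1 + C2*b^(9/8)


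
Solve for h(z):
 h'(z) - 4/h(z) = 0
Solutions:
 h(z) = -sqrt(C1 + 8*z)
 h(z) = sqrt(C1 + 8*z)


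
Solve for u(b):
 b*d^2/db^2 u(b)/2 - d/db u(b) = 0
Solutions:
 u(b) = C1 + C2*b^3


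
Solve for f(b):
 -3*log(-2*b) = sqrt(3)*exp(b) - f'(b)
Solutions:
 f(b) = C1 + 3*b*log(-b) + 3*b*(-1 + log(2)) + sqrt(3)*exp(b)


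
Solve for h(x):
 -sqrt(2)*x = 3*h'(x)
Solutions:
 h(x) = C1 - sqrt(2)*x^2/6


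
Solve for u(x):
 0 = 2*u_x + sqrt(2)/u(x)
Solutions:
 u(x) = -sqrt(C1 - sqrt(2)*x)
 u(x) = sqrt(C1 - sqrt(2)*x)


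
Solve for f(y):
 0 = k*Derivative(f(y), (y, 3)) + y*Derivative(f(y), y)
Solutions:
 f(y) = C1 + Integral(C2*airyai(y*(-1/k)^(1/3)) + C3*airybi(y*(-1/k)^(1/3)), y)


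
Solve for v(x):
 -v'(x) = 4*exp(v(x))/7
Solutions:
 v(x) = log(1/(C1 + 4*x)) + log(7)


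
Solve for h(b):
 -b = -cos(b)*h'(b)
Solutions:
 h(b) = C1 + Integral(b/cos(b), b)


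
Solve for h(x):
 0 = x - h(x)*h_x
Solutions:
 h(x) = -sqrt(C1 + x^2)
 h(x) = sqrt(C1 + x^2)


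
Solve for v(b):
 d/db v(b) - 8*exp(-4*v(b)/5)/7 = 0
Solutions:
 v(b) = 5*log(-I*(C1 + 32*b/35)^(1/4))
 v(b) = 5*log(I*(C1 + 32*b/35)^(1/4))
 v(b) = 5*log(-(C1 + 32*b/35)^(1/4))
 v(b) = 5*log(C1 + 32*b/35)/4


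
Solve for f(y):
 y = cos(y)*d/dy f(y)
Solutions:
 f(y) = C1 + Integral(y/cos(y), y)


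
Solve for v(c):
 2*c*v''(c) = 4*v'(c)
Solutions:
 v(c) = C1 + C2*c^3


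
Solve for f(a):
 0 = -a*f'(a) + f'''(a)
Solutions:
 f(a) = C1 + Integral(C2*airyai(a) + C3*airybi(a), a)


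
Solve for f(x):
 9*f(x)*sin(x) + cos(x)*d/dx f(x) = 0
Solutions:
 f(x) = C1*cos(x)^9


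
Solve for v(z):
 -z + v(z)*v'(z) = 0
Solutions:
 v(z) = -sqrt(C1 + z^2)
 v(z) = sqrt(C1 + z^2)


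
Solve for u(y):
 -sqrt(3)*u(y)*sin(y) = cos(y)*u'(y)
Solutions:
 u(y) = C1*cos(y)^(sqrt(3))


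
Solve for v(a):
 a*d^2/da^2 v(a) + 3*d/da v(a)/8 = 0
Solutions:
 v(a) = C1 + C2*a^(5/8)


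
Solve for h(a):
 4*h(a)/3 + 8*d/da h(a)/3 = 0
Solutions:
 h(a) = C1*exp(-a/2)


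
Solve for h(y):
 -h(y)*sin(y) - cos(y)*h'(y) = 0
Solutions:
 h(y) = C1*cos(y)


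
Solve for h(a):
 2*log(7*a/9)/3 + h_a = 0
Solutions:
 h(a) = C1 - 2*a*log(a)/3 - 2*a*log(7)/3 + 2*a/3 + 4*a*log(3)/3


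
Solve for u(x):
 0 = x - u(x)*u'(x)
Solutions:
 u(x) = -sqrt(C1 + x^2)
 u(x) = sqrt(C1 + x^2)


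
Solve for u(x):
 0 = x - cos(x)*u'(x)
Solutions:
 u(x) = C1 + Integral(x/cos(x), x)


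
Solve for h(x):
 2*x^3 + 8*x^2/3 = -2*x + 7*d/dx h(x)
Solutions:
 h(x) = C1 + x^4/14 + 8*x^3/63 + x^2/7


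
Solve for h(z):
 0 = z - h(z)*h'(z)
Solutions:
 h(z) = -sqrt(C1 + z^2)
 h(z) = sqrt(C1 + z^2)


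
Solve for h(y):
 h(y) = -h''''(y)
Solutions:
 h(y) = (C1*sin(sqrt(2)*y/2) + C2*cos(sqrt(2)*y/2))*exp(-sqrt(2)*y/2) + (C3*sin(sqrt(2)*y/2) + C4*cos(sqrt(2)*y/2))*exp(sqrt(2)*y/2)


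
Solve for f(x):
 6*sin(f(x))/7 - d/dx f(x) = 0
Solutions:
 -6*x/7 + log(cos(f(x)) - 1)/2 - log(cos(f(x)) + 1)/2 = C1


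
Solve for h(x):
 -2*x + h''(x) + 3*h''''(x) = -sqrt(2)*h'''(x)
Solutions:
 h(x) = C1 + C2*x + x^3/3 - sqrt(2)*x^2 + (C3*sin(sqrt(10)*x/6) + C4*cos(sqrt(10)*x/6))*exp(-sqrt(2)*x/6)


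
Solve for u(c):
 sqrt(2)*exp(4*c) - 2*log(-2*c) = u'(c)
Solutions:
 u(c) = C1 - 2*c*log(-c) + 2*c*(1 - log(2)) + sqrt(2)*exp(4*c)/4


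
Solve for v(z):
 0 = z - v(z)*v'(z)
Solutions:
 v(z) = -sqrt(C1 + z^2)
 v(z) = sqrt(C1 + z^2)


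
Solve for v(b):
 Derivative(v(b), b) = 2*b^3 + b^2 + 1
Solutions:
 v(b) = C1 + b^4/2 + b^3/3 + b


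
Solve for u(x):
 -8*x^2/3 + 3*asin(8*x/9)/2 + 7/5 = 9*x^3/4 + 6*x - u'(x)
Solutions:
 u(x) = C1 + 9*x^4/16 + 8*x^3/9 + 3*x^2 - 3*x*asin(8*x/9)/2 - 7*x/5 - 3*sqrt(81 - 64*x^2)/16


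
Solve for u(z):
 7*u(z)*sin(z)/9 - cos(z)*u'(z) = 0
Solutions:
 u(z) = C1/cos(z)^(7/9)


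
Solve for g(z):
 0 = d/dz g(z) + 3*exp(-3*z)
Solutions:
 g(z) = C1 + exp(-3*z)


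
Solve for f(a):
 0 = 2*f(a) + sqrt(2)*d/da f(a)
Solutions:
 f(a) = C1*exp(-sqrt(2)*a)


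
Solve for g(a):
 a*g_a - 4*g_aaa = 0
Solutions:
 g(a) = C1 + Integral(C2*airyai(2^(1/3)*a/2) + C3*airybi(2^(1/3)*a/2), a)


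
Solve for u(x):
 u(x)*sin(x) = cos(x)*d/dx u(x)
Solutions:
 u(x) = C1/cos(x)


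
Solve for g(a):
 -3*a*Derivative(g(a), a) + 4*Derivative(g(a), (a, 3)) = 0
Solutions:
 g(a) = C1 + Integral(C2*airyai(6^(1/3)*a/2) + C3*airybi(6^(1/3)*a/2), a)


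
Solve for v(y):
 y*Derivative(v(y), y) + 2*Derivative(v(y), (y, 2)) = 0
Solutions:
 v(y) = C1 + C2*erf(y/2)


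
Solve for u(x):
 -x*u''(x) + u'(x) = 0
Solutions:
 u(x) = C1 + C2*x^2


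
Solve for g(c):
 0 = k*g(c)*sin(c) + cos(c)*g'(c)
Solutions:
 g(c) = C1*exp(k*log(cos(c)))


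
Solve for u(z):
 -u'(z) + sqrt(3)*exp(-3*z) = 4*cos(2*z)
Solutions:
 u(z) = C1 - 2*sin(2*z) - sqrt(3)*exp(-3*z)/3


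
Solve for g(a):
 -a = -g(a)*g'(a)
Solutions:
 g(a) = -sqrt(C1 + a^2)
 g(a) = sqrt(C1 + a^2)


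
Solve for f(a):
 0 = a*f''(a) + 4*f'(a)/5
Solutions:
 f(a) = C1 + C2*a^(1/5)


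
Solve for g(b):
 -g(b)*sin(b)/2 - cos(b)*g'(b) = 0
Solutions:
 g(b) = C1*sqrt(cos(b))


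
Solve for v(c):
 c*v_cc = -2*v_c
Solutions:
 v(c) = C1 + C2/c


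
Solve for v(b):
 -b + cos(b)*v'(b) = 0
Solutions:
 v(b) = C1 + Integral(b/cos(b), b)


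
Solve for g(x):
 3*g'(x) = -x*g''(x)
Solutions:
 g(x) = C1 + C2/x^2


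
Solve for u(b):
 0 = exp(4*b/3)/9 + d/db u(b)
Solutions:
 u(b) = C1 - exp(4*b/3)/12


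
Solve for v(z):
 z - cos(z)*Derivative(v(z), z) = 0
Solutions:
 v(z) = C1 + Integral(z/cos(z), z)


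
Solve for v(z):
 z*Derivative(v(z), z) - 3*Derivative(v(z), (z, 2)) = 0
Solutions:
 v(z) = C1 + C2*erfi(sqrt(6)*z/6)


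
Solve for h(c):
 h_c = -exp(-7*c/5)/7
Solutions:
 h(c) = C1 + 5*exp(-7*c/5)/49


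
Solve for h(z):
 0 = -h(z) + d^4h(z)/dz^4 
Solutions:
 h(z) = C1*exp(-z) + C2*exp(z) + C3*sin(z) + C4*cos(z)


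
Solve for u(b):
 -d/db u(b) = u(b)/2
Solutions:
 u(b) = C1*exp(-b/2)


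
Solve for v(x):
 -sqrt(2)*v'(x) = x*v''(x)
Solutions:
 v(x) = C1 + C2*x^(1 - sqrt(2))


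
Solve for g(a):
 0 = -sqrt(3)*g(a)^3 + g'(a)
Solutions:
 g(a) = -sqrt(2)*sqrt(-1/(C1 + sqrt(3)*a))/2
 g(a) = sqrt(2)*sqrt(-1/(C1 + sqrt(3)*a))/2


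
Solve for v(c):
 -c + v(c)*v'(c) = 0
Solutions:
 v(c) = -sqrt(C1 + c^2)
 v(c) = sqrt(C1 + c^2)


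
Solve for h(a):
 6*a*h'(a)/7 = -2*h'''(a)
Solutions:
 h(a) = C1 + Integral(C2*airyai(-3^(1/3)*7^(2/3)*a/7) + C3*airybi(-3^(1/3)*7^(2/3)*a/7), a)


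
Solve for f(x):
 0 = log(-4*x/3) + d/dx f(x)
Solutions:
 f(x) = C1 - x*log(-x) + x*(-2*log(2) + 1 + log(3))


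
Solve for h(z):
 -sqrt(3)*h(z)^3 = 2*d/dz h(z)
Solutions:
 h(z) = -sqrt(-1/(C1 - sqrt(3)*z))
 h(z) = sqrt(-1/(C1 - sqrt(3)*z))


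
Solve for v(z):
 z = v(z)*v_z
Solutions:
 v(z) = -sqrt(C1 + z^2)
 v(z) = sqrt(C1 + z^2)


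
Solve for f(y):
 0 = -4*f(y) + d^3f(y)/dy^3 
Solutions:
 f(y) = C3*exp(2^(2/3)*y) + (C1*sin(2^(2/3)*sqrt(3)*y/2) + C2*cos(2^(2/3)*sqrt(3)*y/2))*exp(-2^(2/3)*y/2)


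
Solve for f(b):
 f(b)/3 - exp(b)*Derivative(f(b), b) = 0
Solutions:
 f(b) = C1*exp(-exp(-b)/3)


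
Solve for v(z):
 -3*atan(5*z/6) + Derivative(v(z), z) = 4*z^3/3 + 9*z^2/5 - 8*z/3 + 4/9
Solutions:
 v(z) = C1 + z^4/3 + 3*z^3/5 - 4*z^2/3 + 3*z*atan(5*z/6) + 4*z/9 - 9*log(25*z^2 + 36)/5


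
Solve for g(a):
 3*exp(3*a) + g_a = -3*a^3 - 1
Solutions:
 g(a) = C1 - 3*a^4/4 - a - exp(3*a)


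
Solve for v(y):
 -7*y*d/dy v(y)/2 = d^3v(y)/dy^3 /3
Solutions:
 v(y) = C1 + Integral(C2*airyai(-2^(2/3)*21^(1/3)*y/2) + C3*airybi(-2^(2/3)*21^(1/3)*y/2), y)


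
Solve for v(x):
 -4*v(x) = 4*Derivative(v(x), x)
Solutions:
 v(x) = C1*exp(-x)


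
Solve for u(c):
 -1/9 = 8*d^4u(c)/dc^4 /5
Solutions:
 u(c) = C1 + C2*c + C3*c^2 + C4*c^3 - 5*c^4/1728


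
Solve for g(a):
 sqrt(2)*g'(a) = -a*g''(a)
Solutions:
 g(a) = C1 + C2*a^(1 - sqrt(2))


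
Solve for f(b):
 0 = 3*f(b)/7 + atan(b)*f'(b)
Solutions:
 f(b) = C1*exp(-3*Integral(1/atan(b), b)/7)


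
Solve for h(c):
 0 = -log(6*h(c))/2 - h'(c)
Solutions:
 2*Integral(1/(log(_y) + log(6)), (_y, h(c))) = C1 - c


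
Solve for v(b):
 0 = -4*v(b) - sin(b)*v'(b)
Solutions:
 v(b) = C1*(cos(b)^2 + 2*cos(b) + 1)/(cos(b)^2 - 2*cos(b) + 1)


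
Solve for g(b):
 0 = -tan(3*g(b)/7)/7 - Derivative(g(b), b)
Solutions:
 g(b) = -7*asin(C1*exp(-3*b/49))/3 + 7*pi/3
 g(b) = 7*asin(C1*exp(-3*b/49))/3


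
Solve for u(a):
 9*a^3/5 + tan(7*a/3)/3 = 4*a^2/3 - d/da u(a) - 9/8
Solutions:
 u(a) = C1 - 9*a^4/20 + 4*a^3/9 - 9*a/8 + log(cos(7*a/3))/7


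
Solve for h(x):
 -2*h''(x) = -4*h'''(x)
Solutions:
 h(x) = C1 + C2*x + C3*exp(x/2)


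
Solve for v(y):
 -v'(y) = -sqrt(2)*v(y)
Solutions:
 v(y) = C1*exp(sqrt(2)*y)


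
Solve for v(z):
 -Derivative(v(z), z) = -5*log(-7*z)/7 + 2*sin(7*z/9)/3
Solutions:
 v(z) = C1 + 5*z*log(-z)/7 - 5*z/7 + 5*z*log(7)/7 + 6*cos(7*z/9)/7


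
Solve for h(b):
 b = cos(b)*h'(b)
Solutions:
 h(b) = C1 + Integral(b/cos(b), b)


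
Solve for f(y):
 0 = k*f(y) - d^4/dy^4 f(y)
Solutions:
 f(y) = C1*exp(-k^(1/4)*y) + C2*exp(k^(1/4)*y) + C3*exp(-I*k^(1/4)*y) + C4*exp(I*k^(1/4)*y)


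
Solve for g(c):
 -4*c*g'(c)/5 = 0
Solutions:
 g(c) = C1


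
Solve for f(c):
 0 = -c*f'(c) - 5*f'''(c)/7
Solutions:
 f(c) = C1 + Integral(C2*airyai(-5^(2/3)*7^(1/3)*c/5) + C3*airybi(-5^(2/3)*7^(1/3)*c/5), c)


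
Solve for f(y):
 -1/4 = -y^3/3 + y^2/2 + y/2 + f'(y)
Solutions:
 f(y) = C1 + y^4/12 - y^3/6 - y^2/4 - y/4


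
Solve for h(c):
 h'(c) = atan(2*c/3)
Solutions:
 h(c) = C1 + c*atan(2*c/3) - 3*log(4*c^2 + 9)/4


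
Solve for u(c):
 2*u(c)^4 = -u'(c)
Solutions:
 u(c) = (-3^(2/3) - 3*3^(1/6)*I)*(1/(C1 + 2*c))^(1/3)/6
 u(c) = (-3^(2/3) + 3*3^(1/6)*I)*(1/(C1 + 2*c))^(1/3)/6
 u(c) = (1/(C1 + 6*c))^(1/3)


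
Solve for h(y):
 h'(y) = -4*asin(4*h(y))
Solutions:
 Integral(1/asin(4*_y), (_y, h(y))) = C1 - 4*y


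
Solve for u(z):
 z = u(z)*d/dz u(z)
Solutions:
 u(z) = -sqrt(C1 + z^2)
 u(z) = sqrt(C1 + z^2)


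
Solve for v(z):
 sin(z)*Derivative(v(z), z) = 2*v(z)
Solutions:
 v(z) = C1*(cos(z) - 1)/(cos(z) + 1)


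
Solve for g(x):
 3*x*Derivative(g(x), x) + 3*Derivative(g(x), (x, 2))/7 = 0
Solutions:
 g(x) = C1 + C2*erf(sqrt(14)*x/2)


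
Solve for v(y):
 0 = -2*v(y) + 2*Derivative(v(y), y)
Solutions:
 v(y) = C1*exp(y)


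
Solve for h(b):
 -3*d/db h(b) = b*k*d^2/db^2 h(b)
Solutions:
 h(b) = C1 + b^(((re(k) - 3)*re(k) + im(k)^2)/(re(k)^2 + im(k)^2))*(C2*sin(3*log(b)*Abs(im(k))/(re(k)^2 + im(k)^2)) + C3*cos(3*log(b)*im(k)/(re(k)^2 + im(k)^2)))


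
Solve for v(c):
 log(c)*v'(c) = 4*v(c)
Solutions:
 v(c) = C1*exp(4*li(c))


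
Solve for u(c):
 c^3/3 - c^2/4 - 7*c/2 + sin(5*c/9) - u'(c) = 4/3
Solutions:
 u(c) = C1 + c^4/12 - c^3/12 - 7*c^2/4 - 4*c/3 - 9*cos(5*c/9)/5


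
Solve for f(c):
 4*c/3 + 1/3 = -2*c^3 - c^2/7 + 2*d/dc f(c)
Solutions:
 f(c) = C1 + c^4/4 + c^3/42 + c^2/3 + c/6


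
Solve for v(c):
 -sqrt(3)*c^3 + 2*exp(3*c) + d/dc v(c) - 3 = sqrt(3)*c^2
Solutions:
 v(c) = C1 + sqrt(3)*c^4/4 + sqrt(3)*c^3/3 + 3*c - 2*exp(3*c)/3


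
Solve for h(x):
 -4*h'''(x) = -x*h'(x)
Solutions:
 h(x) = C1 + Integral(C2*airyai(2^(1/3)*x/2) + C3*airybi(2^(1/3)*x/2), x)


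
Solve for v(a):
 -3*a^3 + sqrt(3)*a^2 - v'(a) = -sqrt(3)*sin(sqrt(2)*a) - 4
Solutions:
 v(a) = C1 - 3*a^4/4 + sqrt(3)*a^3/3 + 4*a - sqrt(6)*cos(sqrt(2)*a)/2


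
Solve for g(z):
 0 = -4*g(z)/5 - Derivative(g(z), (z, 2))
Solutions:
 g(z) = C1*sin(2*sqrt(5)*z/5) + C2*cos(2*sqrt(5)*z/5)


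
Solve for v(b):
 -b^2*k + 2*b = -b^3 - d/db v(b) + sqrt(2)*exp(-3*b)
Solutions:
 v(b) = C1 - b^4/4 + b^3*k/3 - b^2 - sqrt(2)*exp(-3*b)/3


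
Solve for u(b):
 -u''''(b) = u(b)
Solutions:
 u(b) = (C1*sin(sqrt(2)*b/2) + C2*cos(sqrt(2)*b/2))*exp(-sqrt(2)*b/2) + (C3*sin(sqrt(2)*b/2) + C4*cos(sqrt(2)*b/2))*exp(sqrt(2)*b/2)


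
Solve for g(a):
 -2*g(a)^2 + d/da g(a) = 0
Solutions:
 g(a) = -1/(C1 + 2*a)


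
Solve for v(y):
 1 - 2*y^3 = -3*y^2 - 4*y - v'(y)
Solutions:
 v(y) = C1 + y^4/2 - y^3 - 2*y^2 - y


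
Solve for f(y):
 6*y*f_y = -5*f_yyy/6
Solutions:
 f(y) = C1 + Integral(C2*airyai(-30^(2/3)*y/5) + C3*airybi(-30^(2/3)*y/5), y)


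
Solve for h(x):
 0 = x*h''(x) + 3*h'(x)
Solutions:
 h(x) = C1 + C2/x^2


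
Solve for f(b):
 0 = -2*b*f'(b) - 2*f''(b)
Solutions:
 f(b) = C1 + C2*erf(sqrt(2)*b/2)


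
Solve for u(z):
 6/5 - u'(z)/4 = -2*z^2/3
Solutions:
 u(z) = C1 + 8*z^3/9 + 24*z/5


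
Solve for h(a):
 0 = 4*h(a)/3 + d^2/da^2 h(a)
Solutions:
 h(a) = C1*sin(2*sqrt(3)*a/3) + C2*cos(2*sqrt(3)*a/3)


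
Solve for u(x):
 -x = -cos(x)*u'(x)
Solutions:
 u(x) = C1 + Integral(x/cos(x), x)


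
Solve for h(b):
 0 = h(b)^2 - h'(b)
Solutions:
 h(b) = -1/(C1 + b)


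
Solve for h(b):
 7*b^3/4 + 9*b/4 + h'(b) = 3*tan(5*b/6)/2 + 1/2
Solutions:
 h(b) = C1 - 7*b^4/16 - 9*b^2/8 + b/2 - 9*log(cos(5*b/6))/5


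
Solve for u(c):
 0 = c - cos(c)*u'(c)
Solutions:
 u(c) = C1 + Integral(c/cos(c), c)


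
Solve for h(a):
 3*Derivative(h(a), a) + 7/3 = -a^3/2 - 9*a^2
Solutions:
 h(a) = C1 - a^4/24 - a^3 - 7*a/9


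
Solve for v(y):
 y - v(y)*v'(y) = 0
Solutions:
 v(y) = -sqrt(C1 + y^2)
 v(y) = sqrt(C1 + y^2)


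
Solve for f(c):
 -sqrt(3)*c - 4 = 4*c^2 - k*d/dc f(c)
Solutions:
 f(c) = C1 + 4*c^3/(3*k) + sqrt(3)*c^2/(2*k) + 4*c/k


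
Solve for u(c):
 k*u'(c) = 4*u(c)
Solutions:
 u(c) = C1*exp(4*c/k)


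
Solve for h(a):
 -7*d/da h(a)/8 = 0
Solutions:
 h(a) = C1


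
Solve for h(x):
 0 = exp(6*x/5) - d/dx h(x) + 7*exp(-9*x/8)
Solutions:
 h(x) = C1 + 5*exp(6*x/5)/6 - 56*exp(-9*x/8)/9


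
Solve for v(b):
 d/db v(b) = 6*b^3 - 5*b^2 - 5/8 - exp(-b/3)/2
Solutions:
 v(b) = C1 + 3*b^4/2 - 5*b^3/3 - 5*b/8 + 3*exp(-b/3)/2


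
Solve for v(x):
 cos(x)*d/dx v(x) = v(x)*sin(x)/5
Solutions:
 v(x) = C1/cos(x)^(1/5)


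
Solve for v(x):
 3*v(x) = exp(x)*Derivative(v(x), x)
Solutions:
 v(x) = C1*exp(-3*exp(-x))


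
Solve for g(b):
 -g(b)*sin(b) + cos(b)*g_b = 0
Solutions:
 g(b) = C1/cos(b)


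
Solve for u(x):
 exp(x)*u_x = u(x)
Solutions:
 u(x) = C1*exp(-exp(-x))


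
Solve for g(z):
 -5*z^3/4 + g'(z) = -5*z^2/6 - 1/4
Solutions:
 g(z) = C1 + 5*z^4/16 - 5*z^3/18 - z/4


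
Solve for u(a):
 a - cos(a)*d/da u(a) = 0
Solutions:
 u(a) = C1 + Integral(a/cos(a), a)


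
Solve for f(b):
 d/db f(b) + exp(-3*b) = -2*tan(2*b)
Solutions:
 f(b) = C1 - log(tan(2*b)^2 + 1)/2 + exp(-3*b)/3


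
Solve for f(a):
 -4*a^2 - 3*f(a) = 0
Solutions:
 f(a) = -4*a^2/3


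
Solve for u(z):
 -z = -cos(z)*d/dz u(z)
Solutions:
 u(z) = C1 + Integral(z/cos(z), z)


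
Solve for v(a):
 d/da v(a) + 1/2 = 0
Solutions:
 v(a) = C1 - a/2


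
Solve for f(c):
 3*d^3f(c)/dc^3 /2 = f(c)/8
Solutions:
 f(c) = C3*exp(18^(1/3)*c/6) + (C1*sin(2^(1/3)*3^(1/6)*c/4) + C2*cos(2^(1/3)*3^(1/6)*c/4))*exp(-18^(1/3)*c/12)


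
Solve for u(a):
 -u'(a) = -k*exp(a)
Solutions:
 u(a) = C1 + k*exp(a)


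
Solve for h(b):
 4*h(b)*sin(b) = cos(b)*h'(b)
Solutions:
 h(b) = C1/cos(b)^4


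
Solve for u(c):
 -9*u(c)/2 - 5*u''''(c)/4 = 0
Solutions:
 u(c) = (C1*sin(10^(3/4)*sqrt(3)*c/10) + C2*cos(10^(3/4)*sqrt(3)*c/10))*exp(-10^(3/4)*sqrt(3)*c/10) + (C3*sin(10^(3/4)*sqrt(3)*c/10) + C4*cos(10^(3/4)*sqrt(3)*c/10))*exp(10^(3/4)*sqrt(3)*c/10)


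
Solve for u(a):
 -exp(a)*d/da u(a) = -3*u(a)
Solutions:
 u(a) = C1*exp(-3*exp(-a))


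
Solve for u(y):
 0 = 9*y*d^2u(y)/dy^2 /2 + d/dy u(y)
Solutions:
 u(y) = C1 + C2*y^(7/9)


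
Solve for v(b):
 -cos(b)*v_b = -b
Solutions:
 v(b) = C1 + Integral(b/cos(b), b)


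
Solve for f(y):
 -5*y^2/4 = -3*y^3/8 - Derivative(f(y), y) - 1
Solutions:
 f(y) = C1 - 3*y^4/32 + 5*y^3/12 - y


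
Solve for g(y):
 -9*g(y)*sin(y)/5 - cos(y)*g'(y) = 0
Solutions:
 g(y) = C1*cos(y)^(9/5)


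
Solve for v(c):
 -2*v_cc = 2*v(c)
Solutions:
 v(c) = C1*sin(c) + C2*cos(c)


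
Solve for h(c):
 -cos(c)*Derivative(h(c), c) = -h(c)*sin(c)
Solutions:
 h(c) = C1/cos(c)


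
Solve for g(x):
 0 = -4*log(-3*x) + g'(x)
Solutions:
 g(x) = C1 + 4*x*log(-x) + 4*x*(-1 + log(3))


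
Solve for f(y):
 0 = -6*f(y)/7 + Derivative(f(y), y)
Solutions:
 f(y) = C1*exp(6*y/7)


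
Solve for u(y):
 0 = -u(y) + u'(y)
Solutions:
 u(y) = C1*exp(y)


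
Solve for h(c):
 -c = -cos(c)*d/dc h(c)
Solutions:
 h(c) = C1 + Integral(c/cos(c), c)


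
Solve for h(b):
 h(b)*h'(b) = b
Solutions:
 h(b) = -sqrt(C1 + b^2)
 h(b) = sqrt(C1 + b^2)


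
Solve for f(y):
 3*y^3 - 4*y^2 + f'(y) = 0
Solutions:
 f(y) = C1 - 3*y^4/4 + 4*y^3/3


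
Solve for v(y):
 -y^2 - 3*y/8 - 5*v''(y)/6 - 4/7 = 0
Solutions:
 v(y) = C1 + C2*y - y^4/10 - 3*y^3/40 - 12*y^2/35


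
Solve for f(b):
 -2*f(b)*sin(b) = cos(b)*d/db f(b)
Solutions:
 f(b) = C1*cos(b)^2


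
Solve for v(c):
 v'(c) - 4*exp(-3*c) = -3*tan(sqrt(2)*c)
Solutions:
 v(c) = C1 - 3*sqrt(2)*log(tan(sqrt(2)*c)^2 + 1)/4 - 4*exp(-3*c)/3


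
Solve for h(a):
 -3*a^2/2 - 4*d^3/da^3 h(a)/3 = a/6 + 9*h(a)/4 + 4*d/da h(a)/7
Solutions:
 h(a) = C1*exp(-14^(1/3)*a*(-(1323 + sqrt(1757497))^(1/3) + 8*14^(1/3)/(1323 + sqrt(1757497))^(1/3))/56)*sin(14^(1/3)*sqrt(3)*a*(8*14^(1/3)/(1323 + sqrt(1757497))^(1/3) + (1323 + sqrt(1757497))^(1/3))/56) + C2*exp(-14^(1/3)*a*(-(1323 + sqrt(1757497))^(1/3) + 8*14^(1/3)/(1323 + sqrt(1757497))^(1/3))/56)*cos(14^(1/3)*sqrt(3)*a*(8*14^(1/3)/(1323 + sqrt(1757497))^(1/3) + (1323 + sqrt(1757497))^(1/3))/56) + C3*exp(14^(1/3)*a*(-(1323 + sqrt(1757497))^(1/3) + 8*14^(1/3)/(1323 + sqrt(1757497))^(1/3))/28) - 2*a^2/3 + 50*a/189 - 800/11907


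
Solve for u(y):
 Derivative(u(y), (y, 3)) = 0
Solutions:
 u(y) = C1 + C2*y + C3*y^2


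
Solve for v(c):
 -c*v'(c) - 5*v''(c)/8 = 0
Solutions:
 v(c) = C1 + C2*erf(2*sqrt(5)*c/5)


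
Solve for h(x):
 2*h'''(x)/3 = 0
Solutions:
 h(x) = C1 + C2*x + C3*x^2


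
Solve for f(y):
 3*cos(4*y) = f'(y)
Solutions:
 f(y) = C1 + 3*sin(4*y)/4


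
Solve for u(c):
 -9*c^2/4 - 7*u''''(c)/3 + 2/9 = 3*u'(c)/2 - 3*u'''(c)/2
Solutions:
 u(c) = C1 + C2*exp(c*(3*3^(1/3)/(14*sqrt(46) + 95)^(1/3) + 6 + 3^(2/3)*(14*sqrt(46) + 95)^(1/3))/28)*sin(3*3^(1/6)*c*(-(14*sqrt(46) + 95)^(1/3) + 3^(2/3)/(14*sqrt(46) + 95)^(1/3))/28) + C3*exp(c*(3*3^(1/3)/(14*sqrt(46) + 95)^(1/3) + 6 + 3^(2/3)*(14*sqrt(46) + 95)^(1/3))/28)*cos(3*3^(1/6)*c*(-(14*sqrt(46) + 95)^(1/3) + 3^(2/3)/(14*sqrt(46) + 95)^(1/3))/28) + C4*exp(c*(-3^(2/3)*(14*sqrt(46) + 95)^(1/3) - 3*3^(1/3)/(14*sqrt(46) + 95)^(1/3) + 3)/14) - c^3/2 - 77*c/27


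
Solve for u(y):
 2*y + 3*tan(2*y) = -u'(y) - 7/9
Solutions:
 u(y) = C1 - y^2 - 7*y/9 + 3*log(cos(2*y))/2


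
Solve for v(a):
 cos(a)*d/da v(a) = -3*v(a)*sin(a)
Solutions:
 v(a) = C1*cos(a)^3


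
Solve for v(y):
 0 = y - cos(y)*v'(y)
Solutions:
 v(y) = C1 + Integral(y/cos(y), y)


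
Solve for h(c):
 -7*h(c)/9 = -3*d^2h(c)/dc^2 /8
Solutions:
 h(c) = C1*exp(-2*sqrt(42)*c/9) + C2*exp(2*sqrt(42)*c/9)


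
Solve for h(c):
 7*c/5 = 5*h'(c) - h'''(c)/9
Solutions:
 h(c) = C1 + C2*exp(-3*sqrt(5)*c) + C3*exp(3*sqrt(5)*c) + 7*c^2/50


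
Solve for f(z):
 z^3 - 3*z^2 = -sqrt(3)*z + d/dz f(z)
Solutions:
 f(z) = C1 + z^4/4 - z^3 + sqrt(3)*z^2/2


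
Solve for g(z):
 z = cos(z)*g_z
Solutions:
 g(z) = C1 + Integral(z/cos(z), z)


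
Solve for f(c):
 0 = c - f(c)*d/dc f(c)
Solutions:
 f(c) = -sqrt(C1 + c^2)
 f(c) = sqrt(C1 + c^2)


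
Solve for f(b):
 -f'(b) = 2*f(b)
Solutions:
 f(b) = C1*exp(-2*b)


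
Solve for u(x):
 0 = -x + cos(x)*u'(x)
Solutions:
 u(x) = C1 + Integral(x/cos(x), x)


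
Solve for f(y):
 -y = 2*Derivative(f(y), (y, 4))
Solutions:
 f(y) = C1 + C2*y + C3*y^2 + C4*y^3 - y^5/240


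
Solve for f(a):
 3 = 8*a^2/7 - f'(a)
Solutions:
 f(a) = C1 + 8*a^3/21 - 3*a


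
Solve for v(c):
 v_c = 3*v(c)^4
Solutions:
 v(c) = (-1/(C1 + 9*c))^(1/3)
 v(c) = (-1/(C1 + 3*c))^(1/3)*(-3^(2/3) - 3*3^(1/6)*I)/6
 v(c) = (-1/(C1 + 3*c))^(1/3)*(-3^(2/3) + 3*3^(1/6)*I)/6


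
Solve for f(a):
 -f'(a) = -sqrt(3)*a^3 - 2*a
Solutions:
 f(a) = C1 + sqrt(3)*a^4/4 + a^2


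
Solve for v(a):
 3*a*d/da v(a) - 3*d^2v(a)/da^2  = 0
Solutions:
 v(a) = C1 + C2*erfi(sqrt(2)*a/2)


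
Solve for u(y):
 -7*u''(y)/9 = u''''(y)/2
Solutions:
 u(y) = C1 + C2*y + C3*sin(sqrt(14)*y/3) + C4*cos(sqrt(14)*y/3)


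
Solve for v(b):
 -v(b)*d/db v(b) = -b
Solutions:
 v(b) = -sqrt(C1 + b^2)
 v(b) = sqrt(C1 + b^2)


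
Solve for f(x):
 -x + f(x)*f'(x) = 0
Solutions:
 f(x) = -sqrt(C1 + x^2)
 f(x) = sqrt(C1 + x^2)


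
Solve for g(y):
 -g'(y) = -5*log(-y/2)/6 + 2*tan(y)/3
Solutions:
 g(y) = C1 + 5*y*log(-y)/6 - 5*y/6 - 5*y*log(2)/6 + 2*log(cos(y))/3


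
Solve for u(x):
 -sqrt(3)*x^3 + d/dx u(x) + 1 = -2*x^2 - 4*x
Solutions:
 u(x) = C1 + sqrt(3)*x^4/4 - 2*x^3/3 - 2*x^2 - x


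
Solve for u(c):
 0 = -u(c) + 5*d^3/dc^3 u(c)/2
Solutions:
 u(c) = C3*exp(2^(1/3)*5^(2/3)*c/5) + (C1*sin(2^(1/3)*sqrt(3)*5^(2/3)*c/10) + C2*cos(2^(1/3)*sqrt(3)*5^(2/3)*c/10))*exp(-2^(1/3)*5^(2/3)*c/10)


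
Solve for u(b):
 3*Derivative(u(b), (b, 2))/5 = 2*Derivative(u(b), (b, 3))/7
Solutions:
 u(b) = C1 + C2*b + C3*exp(21*b/10)


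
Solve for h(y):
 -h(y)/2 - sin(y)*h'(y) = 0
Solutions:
 h(y) = C1*(cos(y) + 1)^(1/4)/(cos(y) - 1)^(1/4)


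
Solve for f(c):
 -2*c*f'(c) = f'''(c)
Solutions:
 f(c) = C1 + Integral(C2*airyai(-2^(1/3)*c) + C3*airybi(-2^(1/3)*c), c)


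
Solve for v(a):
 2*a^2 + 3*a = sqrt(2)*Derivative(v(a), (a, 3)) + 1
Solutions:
 v(a) = C1 + C2*a + C3*a^2 + sqrt(2)*a^5/60 + sqrt(2)*a^4/16 - sqrt(2)*a^3/12


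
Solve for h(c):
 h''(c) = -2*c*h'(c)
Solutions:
 h(c) = C1 + C2*erf(c)


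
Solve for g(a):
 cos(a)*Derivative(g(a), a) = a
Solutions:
 g(a) = C1 + Integral(a/cos(a), a)


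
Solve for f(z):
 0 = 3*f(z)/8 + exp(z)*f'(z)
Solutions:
 f(z) = C1*exp(3*exp(-z)/8)


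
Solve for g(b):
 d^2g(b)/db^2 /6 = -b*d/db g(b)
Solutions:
 g(b) = C1 + C2*erf(sqrt(3)*b)


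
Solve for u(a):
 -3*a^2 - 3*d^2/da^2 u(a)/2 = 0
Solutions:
 u(a) = C1 + C2*a - a^4/6


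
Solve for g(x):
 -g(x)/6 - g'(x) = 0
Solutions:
 g(x) = C1*exp(-x/6)


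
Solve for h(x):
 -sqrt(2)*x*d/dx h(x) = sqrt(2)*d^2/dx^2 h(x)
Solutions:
 h(x) = C1 + C2*erf(sqrt(2)*x/2)


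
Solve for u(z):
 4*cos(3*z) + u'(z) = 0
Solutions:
 u(z) = C1 - 4*sin(3*z)/3


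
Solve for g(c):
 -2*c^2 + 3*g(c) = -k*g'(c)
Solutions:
 g(c) = C1*exp(-3*c/k) + 2*c^2/3 - 4*c*k/9 + 4*k^2/27


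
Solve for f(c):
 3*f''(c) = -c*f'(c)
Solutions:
 f(c) = C1 + C2*erf(sqrt(6)*c/6)


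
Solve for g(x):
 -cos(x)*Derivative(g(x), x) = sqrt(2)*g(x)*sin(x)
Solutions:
 g(x) = C1*cos(x)^(sqrt(2))


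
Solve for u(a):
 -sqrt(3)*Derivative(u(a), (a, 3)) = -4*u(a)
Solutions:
 u(a) = C3*exp(2^(2/3)*3^(5/6)*a/3) + (C1*sin(2^(2/3)*3^(1/3)*a/2) + C2*cos(2^(2/3)*3^(1/3)*a/2))*exp(-2^(2/3)*3^(5/6)*a/6)


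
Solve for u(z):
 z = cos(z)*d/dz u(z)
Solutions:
 u(z) = C1 + Integral(z/cos(z), z)


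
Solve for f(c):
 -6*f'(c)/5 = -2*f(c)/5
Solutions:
 f(c) = C1*exp(c/3)


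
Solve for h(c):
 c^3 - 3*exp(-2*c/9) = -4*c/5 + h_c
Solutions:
 h(c) = C1 + c^4/4 + 2*c^2/5 + 27*exp(-2*c/9)/2


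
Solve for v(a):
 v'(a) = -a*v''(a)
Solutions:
 v(a) = C1 + C2*log(a)


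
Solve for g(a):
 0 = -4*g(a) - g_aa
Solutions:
 g(a) = C1*sin(2*a) + C2*cos(2*a)


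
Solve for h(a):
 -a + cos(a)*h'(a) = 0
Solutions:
 h(a) = C1 + Integral(a/cos(a), a)


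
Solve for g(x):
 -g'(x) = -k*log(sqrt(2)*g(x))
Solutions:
 Integral(1/(2*log(_y) + log(2)), (_y, g(x))) = C1 + k*x/2


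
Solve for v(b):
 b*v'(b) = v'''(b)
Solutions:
 v(b) = C1 + Integral(C2*airyai(b) + C3*airybi(b), b)


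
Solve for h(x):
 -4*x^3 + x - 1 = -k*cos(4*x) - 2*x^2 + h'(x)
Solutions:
 h(x) = C1 + k*sin(4*x)/4 - x^4 + 2*x^3/3 + x^2/2 - x


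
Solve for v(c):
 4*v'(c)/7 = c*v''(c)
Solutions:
 v(c) = C1 + C2*c^(11/7)


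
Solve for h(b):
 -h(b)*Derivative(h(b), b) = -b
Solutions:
 h(b) = -sqrt(C1 + b^2)
 h(b) = sqrt(C1 + b^2)


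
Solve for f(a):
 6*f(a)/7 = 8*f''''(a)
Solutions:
 f(a) = C1*exp(-sqrt(2)*3^(1/4)*7^(3/4)*a/14) + C2*exp(sqrt(2)*3^(1/4)*7^(3/4)*a/14) + C3*sin(sqrt(2)*3^(1/4)*7^(3/4)*a/14) + C4*cos(sqrt(2)*3^(1/4)*7^(3/4)*a/14)


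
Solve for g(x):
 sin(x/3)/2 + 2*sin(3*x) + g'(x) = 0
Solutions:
 g(x) = C1 + 3*cos(x/3)/2 + 2*cos(3*x)/3


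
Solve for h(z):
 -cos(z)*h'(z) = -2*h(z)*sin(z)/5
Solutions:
 h(z) = C1/cos(z)^(2/5)


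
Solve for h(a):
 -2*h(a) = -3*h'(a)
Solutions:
 h(a) = C1*exp(2*a/3)


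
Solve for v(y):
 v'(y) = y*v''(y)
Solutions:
 v(y) = C1 + C2*y^2


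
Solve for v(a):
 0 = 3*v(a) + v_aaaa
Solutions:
 v(a) = (C1*sin(sqrt(2)*3^(1/4)*a/2) + C2*cos(sqrt(2)*3^(1/4)*a/2))*exp(-sqrt(2)*3^(1/4)*a/2) + (C3*sin(sqrt(2)*3^(1/4)*a/2) + C4*cos(sqrt(2)*3^(1/4)*a/2))*exp(sqrt(2)*3^(1/4)*a/2)


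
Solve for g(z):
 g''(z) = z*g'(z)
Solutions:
 g(z) = C1 + C2*erfi(sqrt(2)*z/2)


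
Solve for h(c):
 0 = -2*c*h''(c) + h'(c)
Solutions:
 h(c) = C1 + C2*c^(3/2)


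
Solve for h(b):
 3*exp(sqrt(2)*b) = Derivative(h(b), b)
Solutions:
 h(b) = C1 + 3*sqrt(2)*exp(sqrt(2)*b)/2


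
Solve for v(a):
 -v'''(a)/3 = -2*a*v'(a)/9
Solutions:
 v(a) = C1 + Integral(C2*airyai(2^(1/3)*3^(2/3)*a/3) + C3*airybi(2^(1/3)*3^(2/3)*a/3), a)


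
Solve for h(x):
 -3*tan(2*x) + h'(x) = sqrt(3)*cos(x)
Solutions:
 h(x) = C1 - 3*log(cos(2*x))/2 + sqrt(3)*sin(x)


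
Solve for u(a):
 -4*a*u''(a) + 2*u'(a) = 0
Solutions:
 u(a) = C1 + C2*a^(3/2)


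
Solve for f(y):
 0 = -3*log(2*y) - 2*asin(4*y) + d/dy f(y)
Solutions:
 f(y) = C1 + 3*y*log(y) + 2*y*asin(4*y) - 3*y + 3*y*log(2) + sqrt(1 - 16*y^2)/2


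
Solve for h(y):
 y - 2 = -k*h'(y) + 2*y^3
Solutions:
 h(y) = C1 + y^4/(2*k) - y^2/(2*k) + 2*y/k


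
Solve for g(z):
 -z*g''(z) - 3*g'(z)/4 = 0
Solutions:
 g(z) = C1 + C2*z^(1/4)


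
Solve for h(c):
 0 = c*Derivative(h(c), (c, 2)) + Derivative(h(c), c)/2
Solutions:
 h(c) = C1 + C2*sqrt(c)


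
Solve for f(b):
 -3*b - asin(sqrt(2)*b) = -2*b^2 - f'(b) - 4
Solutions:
 f(b) = C1 - 2*b^3/3 + 3*b^2/2 + b*asin(sqrt(2)*b) - 4*b + sqrt(2)*sqrt(1 - 2*b^2)/2


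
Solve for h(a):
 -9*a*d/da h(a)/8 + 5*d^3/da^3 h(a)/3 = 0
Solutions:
 h(a) = C1 + Integral(C2*airyai(3*5^(2/3)*a/10) + C3*airybi(3*5^(2/3)*a/10), a)


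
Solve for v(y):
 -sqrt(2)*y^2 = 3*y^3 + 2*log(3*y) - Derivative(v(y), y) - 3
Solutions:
 v(y) = C1 + 3*y^4/4 + sqrt(2)*y^3/3 + 2*y*log(y) - 5*y + y*log(9)


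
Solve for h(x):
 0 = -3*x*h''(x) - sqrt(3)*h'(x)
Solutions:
 h(x) = C1 + C2*x^(1 - sqrt(3)/3)


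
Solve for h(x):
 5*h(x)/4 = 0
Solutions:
 h(x) = 0


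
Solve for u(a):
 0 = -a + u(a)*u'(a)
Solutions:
 u(a) = -sqrt(C1 + a^2)
 u(a) = sqrt(C1 + a^2)


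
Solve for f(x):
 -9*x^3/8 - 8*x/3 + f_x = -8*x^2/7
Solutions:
 f(x) = C1 + 9*x^4/32 - 8*x^3/21 + 4*x^2/3


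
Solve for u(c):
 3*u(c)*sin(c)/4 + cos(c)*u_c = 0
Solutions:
 u(c) = C1*cos(c)^(3/4)


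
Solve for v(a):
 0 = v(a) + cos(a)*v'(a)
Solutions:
 v(a) = C1*sqrt(sin(a) - 1)/sqrt(sin(a) + 1)


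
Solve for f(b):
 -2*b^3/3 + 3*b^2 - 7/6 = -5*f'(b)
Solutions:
 f(b) = C1 + b^4/30 - b^3/5 + 7*b/30


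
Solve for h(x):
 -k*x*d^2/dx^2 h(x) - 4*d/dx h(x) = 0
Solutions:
 h(x) = C1 + x^(((re(k) - 4)*re(k) + im(k)^2)/(re(k)^2 + im(k)^2))*(C2*sin(4*log(x)*Abs(im(k))/(re(k)^2 + im(k)^2)) + C3*cos(4*log(x)*im(k)/(re(k)^2 + im(k)^2)))


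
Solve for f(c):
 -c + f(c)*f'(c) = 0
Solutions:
 f(c) = -sqrt(C1 + c^2)
 f(c) = sqrt(C1 + c^2)


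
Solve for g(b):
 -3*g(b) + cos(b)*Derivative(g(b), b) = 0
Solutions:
 g(b) = C1*(sin(b) + 1)^(3/2)/(sin(b) - 1)^(3/2)


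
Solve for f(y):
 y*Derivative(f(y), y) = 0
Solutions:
 f(y) = C1


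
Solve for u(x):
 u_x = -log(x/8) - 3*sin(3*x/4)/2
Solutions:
 u(x) = C1 - x*log(x) + x + 3*x*log(2) + 2*cos(3*x/4)


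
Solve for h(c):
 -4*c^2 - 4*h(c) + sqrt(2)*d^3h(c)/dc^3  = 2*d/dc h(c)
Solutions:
 h(c) = C1*exp(-c*(2^(1/3)/(sqrt(1 - sqrt(2)/27) + 1)^(1/3) + 3*2^(1/6)*(sqrt(1 - sqrt(2)/27) + 1)^(1/3))/6)*sin(c*(-sqrt(6)/(sqrt(2 - 2*sqrt(2)/27) + sqrt(2))^(1/3) + 3*sqrt(3)*(sqrt(2 - 2*sqrt(2)/27) + sqrt(2))^(1/3))/6) + C2*exp(-c*(2^(1/3)/(sqrt(1 - sqrt(2)/27) + 1)^(1/3) + 3*2^(1/6)*(sqrt(1 - sqrt(2)/27) + 1)^(1/3))/6)*cos(c*(-sqrt(6)/(sqrt(2 - 2*sqrt(2)/27) + sqrt(2))^(1/3) + 3*sqrt(3)*(sqrt(2 - 2*sqrt(2)/27) + sqrt(2))^(1/3))/6) + C3*exp(c*(2^(1/3)/(3*(sqrt(1 - sqrt(2)/27) + 1)^(1/3)) + 2^(1/6)*(sqrt(1 - sqrt(2)/27) + 1)^(1/3))) - c^2 + c - 1/2


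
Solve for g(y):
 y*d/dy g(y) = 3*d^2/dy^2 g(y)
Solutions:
 g(y) = C1 + C2*erfi(sqrt(6)*y/6)


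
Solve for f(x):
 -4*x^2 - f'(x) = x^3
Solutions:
 f(x) = C1 - x^4/4 - 4*x^3/3


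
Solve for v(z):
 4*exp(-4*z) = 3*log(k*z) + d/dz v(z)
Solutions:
 v(z) = C1 - 3*z*log(k*z) + 3*z - exp(-4*z)


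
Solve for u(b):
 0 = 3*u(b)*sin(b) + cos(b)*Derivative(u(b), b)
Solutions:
 u(b) = C1*cos(b)^3


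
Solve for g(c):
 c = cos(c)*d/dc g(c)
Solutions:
 g(c) = C1 + Integral(c/cos(c), c)


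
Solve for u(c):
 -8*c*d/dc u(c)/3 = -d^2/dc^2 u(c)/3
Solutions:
 u(c) = C1 + C2*erfi(2*c)


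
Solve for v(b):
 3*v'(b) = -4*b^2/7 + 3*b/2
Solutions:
 v(b) = C1 - 4*b^3/63 + b^2/4


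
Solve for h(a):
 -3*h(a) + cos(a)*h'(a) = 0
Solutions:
 h(a) = C1*(sin(a) + 1)^(3/2)/(sin(a) - 1)^(3/2)


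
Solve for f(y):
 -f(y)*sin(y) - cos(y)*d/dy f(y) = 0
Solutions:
 f(y) = C1*cos(y)


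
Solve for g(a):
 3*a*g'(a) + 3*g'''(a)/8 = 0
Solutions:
 g(a) = C1 + Integral(C2*airyai(-2*a) + C3*airybi(-2*a), a)


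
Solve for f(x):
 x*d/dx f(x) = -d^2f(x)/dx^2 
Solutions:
 f(x) = C1 + C2*erf(sqrt(2)*x/2)


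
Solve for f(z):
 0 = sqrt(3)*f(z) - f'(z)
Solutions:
 f(z) = C1*exp(sqrt(3)*z)


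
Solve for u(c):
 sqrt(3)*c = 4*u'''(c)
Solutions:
 u(c) = C1 + C2*c + C3*c^2 + sqrt(3)*c^4/96


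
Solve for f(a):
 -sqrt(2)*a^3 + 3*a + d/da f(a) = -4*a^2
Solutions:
 f(a) = C1 + sqrt(2)*a^4/4 - 4*a^3/3 - 3*a^2/2


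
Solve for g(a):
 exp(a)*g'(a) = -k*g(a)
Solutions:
 g(a) = C1*exp(k*exp(-a))


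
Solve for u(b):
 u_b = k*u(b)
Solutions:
 u(b) = C1*exp(b*k)


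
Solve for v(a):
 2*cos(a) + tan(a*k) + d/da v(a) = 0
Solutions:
 v(a) = C1 - Piecewise((-log(cos(a*k))/k, Ne(k, 0)), (0, True)) - 2*sin(a)


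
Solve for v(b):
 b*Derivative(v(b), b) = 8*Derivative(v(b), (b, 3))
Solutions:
 v(b) = C1 + Integral(C2*airyai(b/2) + C3*airybi(b/2), b)


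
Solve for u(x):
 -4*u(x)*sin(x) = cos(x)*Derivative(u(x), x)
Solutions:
 u(x) = C1*cos(x)^4


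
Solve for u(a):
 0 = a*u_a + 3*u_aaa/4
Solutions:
 u(a) = C1 + Integral(C2*airyai(-6^(2/3)*a/3) + C3*airybi(-6^(2/3)*a/3), a)


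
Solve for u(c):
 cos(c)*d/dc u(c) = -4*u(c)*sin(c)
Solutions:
 u(c) = C1*cos(c)^4


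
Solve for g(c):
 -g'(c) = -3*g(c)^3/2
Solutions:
 g(c) = -sqrt(-1/(C1 + 3*c))
 g(c) = sqrt(-1/(C1 + 3*c))


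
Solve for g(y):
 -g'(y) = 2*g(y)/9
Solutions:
 g(y) = C1*exp(-2*y/9)


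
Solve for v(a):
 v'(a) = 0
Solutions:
 v(a) = C1


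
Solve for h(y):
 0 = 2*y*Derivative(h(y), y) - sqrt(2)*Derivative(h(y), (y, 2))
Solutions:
 h(y) = C1 + C2*erfi(2^(3/4)*y/2)


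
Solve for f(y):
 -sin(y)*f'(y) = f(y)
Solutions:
 f(y) = C1*sqrt(cos(y) + 1)/sqrt(cos(y) - 1)


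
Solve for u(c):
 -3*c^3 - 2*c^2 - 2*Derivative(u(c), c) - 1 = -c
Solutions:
 u(c) = C1 - 3*c^4/8 - c^3/3 + c^2/4 - c/2


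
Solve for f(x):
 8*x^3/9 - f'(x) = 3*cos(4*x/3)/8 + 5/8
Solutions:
 f(x) = C1 + 2*x^4/9 - 5*x/8 - 9*sin(4*x/3)/32


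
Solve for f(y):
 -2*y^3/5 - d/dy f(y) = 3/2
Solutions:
 f(y) = C1 - y^4/10 - 3*y/2


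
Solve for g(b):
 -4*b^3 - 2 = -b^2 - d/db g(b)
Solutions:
 g(b) = C1 + b^4 - b^3/3 + 2*b


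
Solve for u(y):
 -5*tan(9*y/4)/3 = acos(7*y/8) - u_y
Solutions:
 u(y) = C1 + y*acos(7*y/8) - sqrt(64 - 49*y^2)/7 - 20*log(cos(9*y/4))/27


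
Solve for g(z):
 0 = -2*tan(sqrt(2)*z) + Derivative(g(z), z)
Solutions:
 g(z) = C1 - sqrt(2)*log(cos(sqrt(2)*z))


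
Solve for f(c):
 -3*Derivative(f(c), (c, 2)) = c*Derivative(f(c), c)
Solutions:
 f(c) = C1 + C2*erf(sqrt(6)*c/6)


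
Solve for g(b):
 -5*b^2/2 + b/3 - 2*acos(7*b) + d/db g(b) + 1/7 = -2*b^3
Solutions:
 g(b) = C1 - b^4/2 + 5*b^3/6 - b^2/6 + 2*b*acos(7*b) - b/7 - 2*sqrt(1 - 49*b^2)/7


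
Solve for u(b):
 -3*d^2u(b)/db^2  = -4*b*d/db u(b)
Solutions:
 u(b) = C1 + C2*erfi(sqrt(6)*b/3)


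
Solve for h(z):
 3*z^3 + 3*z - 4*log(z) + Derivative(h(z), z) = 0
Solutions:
 h(z) = C1 - 3*z^4/4 - 3*z^2/2 + 4*z*log(z) - 4*z


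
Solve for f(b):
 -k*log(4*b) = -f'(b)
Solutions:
 f(b) = C1 + b*k*log(b) - b*k + b*k*log(4)


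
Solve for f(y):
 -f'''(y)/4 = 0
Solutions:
 f(y) = C1 + C2*y + C3*y^2


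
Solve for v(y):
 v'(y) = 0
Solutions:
 v(y) = C1


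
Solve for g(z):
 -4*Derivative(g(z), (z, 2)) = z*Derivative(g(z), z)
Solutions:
 g(z) = C1 + C2*erf(sqrt(2)*z/4)


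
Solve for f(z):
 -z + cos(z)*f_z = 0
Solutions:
 f(z) = C1 + Integral(z/cos(z), z)


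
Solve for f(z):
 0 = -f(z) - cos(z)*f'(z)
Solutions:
 f(z) = C1*sqrt(sin(z) - 1)/sqrt(sin(z) + 1)


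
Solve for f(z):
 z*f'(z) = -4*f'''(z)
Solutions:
 f(z) = C1 + Integral(C2*airyai(-2^(1/3)*z/2) + C3*airybi(-2^(1/3)*z/2), z)


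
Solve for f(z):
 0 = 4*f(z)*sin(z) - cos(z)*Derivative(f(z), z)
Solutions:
 f(z) = C1/cos(z)^4


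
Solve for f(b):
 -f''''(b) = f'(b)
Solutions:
 f(b) = C1 + C4*exp(-b) + (C2*sin(sqrt(3)*b/2) + C3*cos(sqrt(3)*b/2))*exp(b/2)


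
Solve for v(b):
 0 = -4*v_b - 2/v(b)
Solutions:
 v(b) = -sqrt(C1 - b)
 v(b) = sqrt(C1 - b)


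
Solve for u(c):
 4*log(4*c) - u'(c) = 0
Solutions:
 u(c) = C1 + 4*c*log(c) - 4*c + c*log(256)


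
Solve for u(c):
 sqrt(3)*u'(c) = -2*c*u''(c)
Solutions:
 u(c) = C1 + C2*c^(1 - sqrt(3)/2)


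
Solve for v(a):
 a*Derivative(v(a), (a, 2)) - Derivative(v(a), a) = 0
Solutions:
 v(a) = C1 + C2*a^2


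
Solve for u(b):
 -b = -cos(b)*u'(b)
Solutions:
 u(b) = C1 + Integral(b/cos(b), b)


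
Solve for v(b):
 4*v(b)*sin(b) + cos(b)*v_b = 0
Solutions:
 v(b) = C1*cos(b)^4


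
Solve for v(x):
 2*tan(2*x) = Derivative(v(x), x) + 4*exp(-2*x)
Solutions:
 v(x) = C1 + log(tan(2*x)^2 + 1)/2 + 2*exp(-2*x)


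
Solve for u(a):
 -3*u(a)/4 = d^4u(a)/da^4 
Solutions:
 u(a) = (C1*sin(3^(1/4)*a/2) + C2*cos(3^(1/4)*a/2))*exp(-3^(1/4)*a/2) + (C3*sin(3^(1/4)*a/2) + C4*cos(3^(1/4)*a/2))*exp(3^(1/4)*a/2)


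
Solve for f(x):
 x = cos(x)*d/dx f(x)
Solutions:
 f(x) = C1 + Integral(x/cos(x), x)


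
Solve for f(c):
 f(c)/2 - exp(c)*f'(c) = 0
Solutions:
 f(c) = C1*exp(-exp(-c)/2)


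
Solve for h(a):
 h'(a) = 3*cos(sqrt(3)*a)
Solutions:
 h(a) = C1 + sqrt(3)*sin(sqrt(3)*a)


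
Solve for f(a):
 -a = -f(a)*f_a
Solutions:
 f(a) = -sqrt(C1 + a^2)
 f(a) = sqrt(C1 + a^2)


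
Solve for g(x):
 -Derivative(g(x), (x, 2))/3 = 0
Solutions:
 g(x) = C1 + C2*x


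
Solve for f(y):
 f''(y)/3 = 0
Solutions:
 f(y) = C1 + C2*y


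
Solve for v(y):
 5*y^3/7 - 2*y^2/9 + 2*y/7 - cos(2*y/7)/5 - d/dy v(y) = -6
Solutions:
 v(y) = C1 + 5*y^4/28 - 2*y^3/27 + y^2/7 + 6*y - 7*sin(2*y/7)/10
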